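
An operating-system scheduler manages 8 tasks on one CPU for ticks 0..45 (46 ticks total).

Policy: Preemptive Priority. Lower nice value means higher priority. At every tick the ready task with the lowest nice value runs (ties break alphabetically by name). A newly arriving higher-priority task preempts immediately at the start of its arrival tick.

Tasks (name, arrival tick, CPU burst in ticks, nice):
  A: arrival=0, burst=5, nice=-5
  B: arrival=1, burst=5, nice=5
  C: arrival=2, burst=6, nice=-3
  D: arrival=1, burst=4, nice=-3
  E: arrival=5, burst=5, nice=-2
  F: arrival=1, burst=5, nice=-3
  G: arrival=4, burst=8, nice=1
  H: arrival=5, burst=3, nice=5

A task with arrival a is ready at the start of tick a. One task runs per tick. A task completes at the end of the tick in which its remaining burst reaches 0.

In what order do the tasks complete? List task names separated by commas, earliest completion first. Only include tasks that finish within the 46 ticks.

t=0: ready={A} → run A
t=1: ready={A,B,D,F} → run A
t=2: ready={A,B,C,D,F} → run A
t=3: ready={A,B,C,D,F} → run A
t=4: ready={A,B,C,D,F,G} → run A
t=5: ready={B,C,D,E,F,G,H} → run C
t=6: ready={B,C,D,E,F,G,H} → run C
t=7: ready={B,C,D,E,F,G,H} → run C
t=8: ready={B,C,D,E,F,G,H} → run C
t=9: ready={B,C,D,E,F,G,H} → run C
t=10: ready={B,C,D,E,F,G,H} → run C
t=11: ready={B,D,E,F,G,H} → run D
t=12: ready={B,D,E,F,G,H} → run D
t=13: ready={B,D,E,F,G,H} → run D
t=14: ready={B,D,E,F,G,H} → run D
t=15: ready={B,E,F,G,H} → run F
t=16: ready={B,E,F,G,H} → run F
t=17: ready={B,E,F,G,H} → run F
t=18: ready={B,E,F,G,H} → run F
t=19: ready={B,E,F,G,H} → run F
t=20: ready={B,E,G,H} → run E
t=21: ready={B,E,G,H} → run E
t=22: ready={B,E,G,H} → run E
t=23: ready={B,E,G,H} → run E
t=24: ready={B,E,G,H} → run E
t=25: ready={B,G,H} → run G
t=26: ready={B,G,H} → run G
t=27: ready={B,G,H} → run G
t=28: ready={B,G,H} → run G
t=29: ready={B,G,H} → run G
t=30: ready={B,G,H} → run G
t=31: ready={B,G,H} → run G
t=32: ready={B,G,H} → run G
t=33: ready={B,H} → run B
t=34: ready={B,H} → run B
t=35: ready={B,H} → run B
t=36: ready={B,H} → run B
t=37: ready={B,H} → run B
t=38: ready={H} → run H
t=39: ready={H} → run H
t=40: ready={H} → run H
t=41: (idle)
t=42: (idle)
t=43: (idle)
t=44: (idle)
t=45: (idle)

completion order = A, C, D, F, E, G, B, H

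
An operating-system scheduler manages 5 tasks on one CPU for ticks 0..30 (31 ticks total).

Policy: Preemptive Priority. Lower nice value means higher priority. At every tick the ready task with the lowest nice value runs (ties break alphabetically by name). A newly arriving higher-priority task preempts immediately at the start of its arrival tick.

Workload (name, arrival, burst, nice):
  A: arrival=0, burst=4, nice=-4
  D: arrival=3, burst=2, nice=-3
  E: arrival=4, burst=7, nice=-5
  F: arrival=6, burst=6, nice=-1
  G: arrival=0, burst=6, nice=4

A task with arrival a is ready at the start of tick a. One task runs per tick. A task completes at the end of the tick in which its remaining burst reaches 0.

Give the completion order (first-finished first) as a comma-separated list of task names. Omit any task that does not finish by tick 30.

completion order = A, E, D, F, G

t=0: ready={A,G} → run A
t=1: ready={A,G} → run A
t=2: ready={A,G} → run A
t=3: ready={A,D,G} → run A
t=4: ready={D,E,G} → run E
t=5: ready={D,E,G} → run E
t=6: ready={D,E,F,G} → run E
t=7: ready={D,E,F,G} → run E
t=8: ready={D,E,F,G} → run E
t=9: ready={D,E,F,G} → run E
t=10: ready={D,E,F,G} → run E
t=11: ready={D,F,G} → run D
t=12: ready={D,F,G} → run D
t=13: ready={F,G} → run F
t=14: ready={F,G} → run F
t=15: ready={F,G} → run F
t=16: ready={F,G} → run F
t=17: ready={F,G} → run F
t=18: ready={F,G} → run F
t=19: ready={G} → run G
t=20: ready={G} → run G
t=21: ready={G} → run G
t=22: ready={G} → run G
t=23: ready={G} → run G
t=24: ready={G} → run G
t=25: (idle)
t=26: (idle)
t=27: (idle)
t=28: (idle)
t=29: (idle)
t=30: (idle)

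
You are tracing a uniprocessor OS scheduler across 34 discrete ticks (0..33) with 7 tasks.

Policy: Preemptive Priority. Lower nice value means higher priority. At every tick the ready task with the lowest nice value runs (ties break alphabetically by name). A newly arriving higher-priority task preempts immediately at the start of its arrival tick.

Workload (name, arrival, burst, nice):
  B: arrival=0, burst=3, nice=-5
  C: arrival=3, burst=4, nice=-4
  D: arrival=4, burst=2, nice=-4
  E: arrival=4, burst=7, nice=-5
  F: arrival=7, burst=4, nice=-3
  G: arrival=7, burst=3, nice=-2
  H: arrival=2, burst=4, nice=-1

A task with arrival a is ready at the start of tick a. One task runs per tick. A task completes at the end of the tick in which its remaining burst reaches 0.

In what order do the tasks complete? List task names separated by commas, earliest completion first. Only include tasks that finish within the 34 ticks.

t=0: ready={B} → run B
t=1: ready={B} → run B
t=2: ready={B,H} → run B
t=3: ready={C,H} → run C
t=4: ready={C,D,E,H} → run E
t=5: ready={C,D,E,H} → run E
t=6: ready={C,D,E,H} → run E
t=7: ready={C,D,E,F,G,H} → run E
t=8: ready={C,D,E,F,G,H} → run E
t=9: ready={C,D,E,F,G,H} → run E
t=10: ready={C,D,E,F,G,H} → run E
t=11: ready={C,D,F,G,H} → run C
t=12: ready={C,D,F,G,H} → run C
t=13: ready={C,D,F,G,H} → run C
t=14: ready={D,F,G,H} → run D
t=15: ready={D,F,G,H} → run D
t=16: ready={F,G,H} → run F
t=17: ready={F,G,H} → run F
t=18: ready={F,G,H} → run F
t=19: ready={F,G,H} → run F
t=20: ready={G,H} → run G
t=21: ready={G,H} → run G
t=22: ready={G,H} → run G
t=23: ready={H} → run H
t=24: ready={H} → run H
t=25: ready={H} → run H
t=26: ready={H} → run H
t=27: (idle)
t=28: (idle)
t=29: (idle)
t=30: (idle)
t=31: (idle)
t=32: (idle)
t=33: (idle)

completion order = B, E, C, D, F, G, H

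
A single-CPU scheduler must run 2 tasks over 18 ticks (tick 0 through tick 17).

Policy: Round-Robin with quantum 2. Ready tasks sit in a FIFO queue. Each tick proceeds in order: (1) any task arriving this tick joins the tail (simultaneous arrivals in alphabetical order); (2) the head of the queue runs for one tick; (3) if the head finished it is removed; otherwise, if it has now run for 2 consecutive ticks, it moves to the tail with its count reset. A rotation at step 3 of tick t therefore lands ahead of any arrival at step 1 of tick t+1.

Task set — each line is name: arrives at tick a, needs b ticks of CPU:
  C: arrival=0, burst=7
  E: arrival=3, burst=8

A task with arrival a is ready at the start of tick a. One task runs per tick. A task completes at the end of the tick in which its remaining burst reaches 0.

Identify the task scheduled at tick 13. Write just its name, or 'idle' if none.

running at tick 13 = E

t=0: queue=[C] q_used=0 → run C
t=1: queue=[C] q_used=1 → run C
t=2: queue=[C] q_used=0 → run C
t=3: queue=[C,E] q_used=1 → run C
t=4: queue=[E,C] q_used=0 → run E
t=5: queue=[E,C] q_used=1 → run E
t=6: queue=[C,E] q_used=0 → run C
t=7: queue=[C,E] q_used=1 → run C
t=8: queue=[E,C] q_used=0 → run E
t=9: queue=[E,C] q_used=1 → run E
t=10: queue=[C,E] q_used=0 → run C
t=11: queue=[E] q_used=0 → run E
t=12: queue=[E] q_used=1 → run E
t=13: queue=[E] q_used=0 → run E
t=14: queue=[E] q_used=1 → run E
t=15: (idle)
t=16: (idle)
t=17: (idle)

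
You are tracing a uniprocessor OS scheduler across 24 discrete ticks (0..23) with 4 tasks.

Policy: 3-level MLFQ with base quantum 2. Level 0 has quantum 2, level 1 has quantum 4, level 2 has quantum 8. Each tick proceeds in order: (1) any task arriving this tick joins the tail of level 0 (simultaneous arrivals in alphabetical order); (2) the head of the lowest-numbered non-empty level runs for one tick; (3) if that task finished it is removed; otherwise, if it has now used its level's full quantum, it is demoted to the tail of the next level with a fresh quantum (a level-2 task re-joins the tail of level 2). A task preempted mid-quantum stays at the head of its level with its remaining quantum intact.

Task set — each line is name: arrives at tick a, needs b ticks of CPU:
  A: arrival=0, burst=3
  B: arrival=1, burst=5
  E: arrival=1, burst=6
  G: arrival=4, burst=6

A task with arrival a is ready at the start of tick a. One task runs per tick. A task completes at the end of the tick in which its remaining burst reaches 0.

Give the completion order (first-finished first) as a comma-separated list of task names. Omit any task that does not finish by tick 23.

completion order = A, B, E, G

t=0: L0/L1/L2 = A/-/- → run A
t=1: L0/L1/L2 = ABE/-/- → run A
t=2: L0/L1/L2 = BE/A/- → run B
t=3: L0/L1/L2 = BE/A/- → run B
t=4: L0/L1/L2 = EG/AB/- → run E
t=5: L0/L1/L2 = EG/AB/- → run E
t=6: L0/L1/L2 = G/ABE/- → run G
t=7: L0/L1/L2 = G/ABE/- → run G
t=8: L0/L1/L2 = -/ABEG/- → run A
t=9: L0/L1/L2 = -/BEG/- → run B
t=10: L0/L1/L2 = -/BEG/- → run B
t=11: L0/L1/L2 = -/BEG/- → run B
t=12: L0/L1/L2 = -/EG/- → run E
t=13: L0/L1/L2 = -/EG/- → run E
t=14: L0/L1/L2 = -/EG/- → run E
t=15: L0/L1/L2 = -/EG/- → run E
t=16: L0/L1/L2 = -/G/- → run G
t=17: L0/L1/L2 = -/G/- → run G
t=18: L0/L1/L2 = -/G/- → run G
t=19: L0/L1/L2 = -/G/- → run G
t=20: (idle)
t=21: (idle)
t=22: (idle)
t=23: (idle)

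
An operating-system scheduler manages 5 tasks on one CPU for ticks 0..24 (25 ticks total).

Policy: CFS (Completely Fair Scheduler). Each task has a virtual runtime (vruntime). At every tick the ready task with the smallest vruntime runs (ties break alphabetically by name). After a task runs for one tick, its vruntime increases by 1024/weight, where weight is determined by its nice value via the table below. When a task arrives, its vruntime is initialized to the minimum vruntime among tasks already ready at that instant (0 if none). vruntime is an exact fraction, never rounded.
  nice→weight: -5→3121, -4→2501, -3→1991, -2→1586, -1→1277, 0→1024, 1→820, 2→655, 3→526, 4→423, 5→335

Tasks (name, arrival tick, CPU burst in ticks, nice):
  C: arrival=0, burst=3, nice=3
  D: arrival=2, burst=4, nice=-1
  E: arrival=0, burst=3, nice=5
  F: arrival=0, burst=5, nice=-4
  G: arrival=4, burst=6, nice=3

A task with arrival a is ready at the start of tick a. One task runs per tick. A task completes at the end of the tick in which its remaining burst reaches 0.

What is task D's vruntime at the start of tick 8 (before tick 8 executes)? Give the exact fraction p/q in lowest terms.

vruntime(D, start of tick 8) = 2048/1277

t=0: vr[C=0 E=0 F=0] → run C
t=1: vr[C=512/263 E=0 F=0] → run E
t=2: vr[C=512/263 D=0 E=1024/335 F=0] → run D
t=3: vr[C=512/263 D=1024/1277 E=1024/335 F=0] → run F
t=4: vr[C=512/263 D=1024/1277 E=1024/335 F=1024/2501 G=1024/2501] → run F
t=5: vr[C=512/263 D=1024/1277 E=1024/335 F=2048/2501 G=1024/2501] → run G
t=6: vr[C=512/263 D=1024/1277 E=1024/335 F=2048/2501 G=1549824/657763] → run D
t=7: vr[C=512/263 D=2048/1277 E=1024/335 F=2048/2501 G=1549824/657763] → run F
t=8: vr[C=512/263 D=2048/1277 E=1024/335 F=3072/2501 G=1549824/657763] → run F
t=9: vr[C=512/263 D=2048/1277 E=1024/335 F=4096/2501 G=1549824/657763] → run D
t=10: vr[C=512/263 D=3072/1277 E=1024/335 F=4096/2501 G=1549824/657763] → run F
t=11: vr[C=512/263 D=3072/1277 E=1024/335 G=1549824/657763] → run C
t=12: vr[C=1024/263 D=3072/1277 E=1024/335 G=1549824/657763] → run G
t=13: vr[C=1024/263 D=3072/1277 E=1024/335 G=2830336/657763] → run D
t=14: vr[C=1024/263 E=1024/335 G=2830336/657763] → run E
t=15: vr[C=1024/263 E=2048/335 G=2830336/657763] → run C
t=16: vr[E=2048/335 G=2830336/657763] → run G
t=17: vr[E=2048/335 G=4110848/657763] → run E
t=18: vr[G=4110848/657763] → run G
t=19: vr[G=5391360/657763] → run G
t=20: vr[G=6671872/657763] → run G
t=21: (idle)
t=22: (idle)
t=23: (idle)
t=24: (idle)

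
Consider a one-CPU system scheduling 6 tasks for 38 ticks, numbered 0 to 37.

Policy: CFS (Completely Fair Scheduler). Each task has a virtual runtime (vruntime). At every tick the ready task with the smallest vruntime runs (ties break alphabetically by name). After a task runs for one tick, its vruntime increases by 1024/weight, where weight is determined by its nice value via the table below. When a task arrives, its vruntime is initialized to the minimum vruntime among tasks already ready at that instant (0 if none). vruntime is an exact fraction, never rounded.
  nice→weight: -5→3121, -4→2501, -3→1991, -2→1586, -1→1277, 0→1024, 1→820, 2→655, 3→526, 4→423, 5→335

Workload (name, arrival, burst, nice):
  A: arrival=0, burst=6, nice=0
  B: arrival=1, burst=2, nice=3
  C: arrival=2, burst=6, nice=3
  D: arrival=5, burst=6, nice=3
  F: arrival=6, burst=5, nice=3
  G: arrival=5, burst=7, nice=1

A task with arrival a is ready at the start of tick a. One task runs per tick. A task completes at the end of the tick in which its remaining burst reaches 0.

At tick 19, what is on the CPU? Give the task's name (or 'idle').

running at tick 19 = C

t=0: vr[A=0] → run A
t=1: vr[A=1 B=1] → run A
t=2: vr[A=2 B=1 C=1] → run B
t=3: vr[A=2 B=775/263 C=1] → run C
t=4: vr[A=2 B=775/263 C=775/263] → run A
t=5: vr[A=3 B=775/263 C=775/263 D=775/263 G=775/263] → run B
t=6: vr[A=3 C=775/263 D=775/263 F=775/263 G=775/263] → run C
t=7: vr[A=3 C=1287/263 D=775/263 F=775/263 G=775/263] → run D
t=8: vr[A=3 C=1287/263 D=1287/263 F=775/263 G=775/263] → run F
t=9: vr[A=3 C=1287/263 D=1287/263 F=1287/263 G=775/263] → run G
t=10: vr[A=3 C=1287/263 D=1287/263 F=1287/263 G=226203/53915] → run A
t=11: vr[A=4 C=1287/263 D=1287/263 F=1287/263 G=226203/53915] → run A
t=12: vr[A=5 C=1287/263 D=1287/263 F=1287/263 G=226203/53915] → run G
t=13: vr[A=5 C=1287/263 D=1287/263 F=1287/263 G=293531/53915] → run C
t=14: vr[A=5 C=1799/263 D=1287/263 F=1287/263 G=293531/53915] → run D
t=15: vr[A=5 C=1799/263 D=1799/263 F=1287/263 G=293531/53915] → run F
t=16: vr[A=5 C=1799/263 D=1799/263 F=1799/263 G=293531/53915] → run A
t=17: vr[C=1799/263 D=1799/263 F=1799/263 G=293531/53915] → run G
t=18: vr[C=1799/263 D=1799/263 F=1799/263 G=360859/53915] → run G
t=19: vr[C=1799/263 D=1799/263 F=1799/263 G=428187/53915] → run C
t=20: vr[C=2311/263 D=1799/263 F=1799/263 G=428187/53915] → run D
t=21: vr[C=2311/263 D=2311/263 F=1799/263 G=428187/53915] → run F
t=22: vr[C=2311/263 D=2311/263 F=2311/263 G=428187/53915] → run G
t=23: vr[C=2311/263 D=2311/263 F=2311/263 G=99103/10783] → run C
t=24: vr[C=2823/263 D=2311/263 F=2311/263 G=99103/10783] → run D
t=25: vr[C=2823/263 D=2823/263 F=2311/263 G=99103/10783] → run F
t=26: vr[C=2823/263 D=2823/263 F=2823/263 G=99103/10783] → run G
t=27: vr[C=2823/263 D=2823/263 F=2823/263 G=562843/53915] → run G
t=28: vr[C=2823/263 D=2823/263 F=2823/263] → run C
t=29: vr[D=2823/263 F=2823/263] → run D
t=30: vr[D=3335/263 F=2823/263] → run F
t=31: vr[D=3335/263] → run D
t=32: (idle)
t=33: (idle)
t=34: (idle)
t=35: (idle)
t=36: (idle)
t=37: (idle)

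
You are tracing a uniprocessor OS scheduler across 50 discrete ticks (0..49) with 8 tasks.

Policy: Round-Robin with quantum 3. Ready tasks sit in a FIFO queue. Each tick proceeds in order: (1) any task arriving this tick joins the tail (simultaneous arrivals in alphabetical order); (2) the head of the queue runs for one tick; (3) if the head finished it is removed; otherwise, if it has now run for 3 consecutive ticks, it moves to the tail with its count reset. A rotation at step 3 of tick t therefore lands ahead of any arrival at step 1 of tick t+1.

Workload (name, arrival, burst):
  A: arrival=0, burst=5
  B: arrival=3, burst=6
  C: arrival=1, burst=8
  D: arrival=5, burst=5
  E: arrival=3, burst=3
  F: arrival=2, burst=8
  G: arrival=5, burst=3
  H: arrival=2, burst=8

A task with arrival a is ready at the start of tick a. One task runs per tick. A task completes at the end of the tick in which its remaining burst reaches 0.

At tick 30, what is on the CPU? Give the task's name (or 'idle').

t=0: queue=[A] q_used=0 → run A
t=1: queue=[A,C] q_used=1 → run A
t=2: queue=[A,C,F,H] q_used=2 → run A
t=3: queue=[C,F,H,A,B,E] q_used=0 → run C
t=4: queue=[C,F,H,A,B,E] q_used=1 → run C
t=5: queue=[C,F,H,A,B,E,D,G] q_used=2 → run C
t=6: queue=[F,H,A,B,E,D,G,C] q_used=0 → run F
t=7: queue=[F,H,A,B,E,D,G,C] q_used=1 → run F
t=8: queue=[F,H,A,B,E,D,G,C] q_used=2 → run F
t=9: queue=[H,A,B,E,D,G,C,F] q_used=0 → run H
t=10: queue=[H,A,B,E,D,G,C,F] q_used=1 → run H
t=11: queue=[H,A,B,E,D,G,C,F] q_used=2 → run H
t=12: queue=[A,B,E,D,G,C,F,H] q_used=0 → run A
t=13: queue=[A,B,E,D,G,C,F,H] q_used=1 → run A
t=14: queue=[B,E,D,G,C,F,H] q_used=0 → run B
t=15: queue=[B,E,D,G,C,F,H] q_used=1 → run B
t=16: queue=[B,E,D,G,C,F,H] q_used=2 → run B
t=17: queue=[E,D,G,C,F,H,B] q_used=0 → run E
t=18: queue=[E,D,G,C,F,H,B] q_used=1 → run E
t=19: queue=[E,D,G,C,F,H,B] q_used=2 → run E
t=20: queue=[D,G,C,F,H,B] q_used=0 → run D
t=21: queue=[D,G,C,F,H,B] q_used=1 → run D
t=22: queue=[D,G,C,F,H,B] q_used=2 → run D
t=23: queue=[G,C,F,H,B,D] q_used=0 → run G
t=24: queue=[G,C,F,H,B,D] q_used=1 → run G
t=25: queue=[G,C,F,H,B,D] q_used=2 → run G
t=26: queue=[C,F,H,B,D] q_used=0 → run C
t=27: queue=[C,F,H,B,D] q_used=1 → run C
t=28: queue=[C,F,H,B,D] q_used=2 → run C
t=29: queue=[F,H,B,D,C] q_used=0 → run F
t=30: queue=[F,H,B,D,C] q_used=1 → run F
t=31: queue=[F,H,B,D,C] q_used=2 → run F
t=32: queue=[H,B,D,C,F] q_used=0 → run H
t=33: queue=[H,B,D,C,F] q_used=1 → run H
t=34: queue=[H,B,D,C,F] q_used=2 → run H
t=35: queue=[B,D,C,F,H] q_used=0 → run B
t=36: queue=[B,D,C,F,H] q_used=1 → run B
t=37: queue=[B,D,C,F,H] q_used=2 → run B
t=38: queue=[D,C,F,H] q_used=0 → run D
t=39: queue=[D,C,F,H] q_used=1 → run D
t=40: queue=[C,F,H] q_used=0 → run C
t=41: queue=[C,F,H] q_used=1 → run C
t=42: queue=[F,H] q_used=0 → run F
t=43: queue=[F,H] q_used=1 → run F
t=44: queue=[H] q_used=0 → run H
t=45: queue=[H] q_used=1 → run H
t=46: (idle)
t=47: (idle)
t=48: (idle)
t=49: (idle)

running at tick 30 = F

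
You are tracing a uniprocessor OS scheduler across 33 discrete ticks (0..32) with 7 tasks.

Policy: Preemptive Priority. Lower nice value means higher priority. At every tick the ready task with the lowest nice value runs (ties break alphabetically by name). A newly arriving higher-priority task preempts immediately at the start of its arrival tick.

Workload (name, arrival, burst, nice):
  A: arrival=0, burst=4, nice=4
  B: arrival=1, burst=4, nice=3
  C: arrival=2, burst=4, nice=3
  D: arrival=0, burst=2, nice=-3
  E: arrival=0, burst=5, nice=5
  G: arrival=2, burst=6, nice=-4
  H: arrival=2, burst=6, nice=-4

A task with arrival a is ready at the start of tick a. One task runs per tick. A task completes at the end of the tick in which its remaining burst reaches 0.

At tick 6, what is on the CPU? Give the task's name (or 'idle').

t=0: ready={A,D,E} → run D
t=1: ready={A,B,D,E} → run D
t=2: ready={A,B,C,E,G,H} → run G
t=3: ready={A,B,C,E,G,H} → run G
t=4: ready={A,B,C,E,G,H} → run G
t=5: ready={A,B,C,E,G,H} → run G
t=6: ready={A,B,C,E,G,H} → run G
t=7: ready={A,B,C,E,G,H} → run G
t=8: ready={A,B,C,E,H} → run H
t=9: ready={A,B,C,E,H} → run H
t=10: ready={A,B,C,E,H} → run H
t=11: ready={A,B,C,E,H} → run H
t=12: ready={A,B,C,E,H} → run H
t=13: ready={A,B,C,E,H} → run H
t=14: ready={A,B,C,E} → run B
t=15: ready={A,B,C,E} → run B
t=16: ready={A,B,C,E} → run B
t=17: ready={A,B,C,E} → run B
t=18: ready={A,C,E} → run C
t=19: ready={A,C,E} → run C
t=20: ready={A,C,E} → run C
t=21: ready={A,C,E} → run C
t=22: ready={A,E} → run A
t=23: ready={A,E} → run A
t=24: ready={A,E} → run A
t=25: ready={A,E} → run A
t=26: ready={E} → run E
t=27: ready={E} → run E
t=28: ready={E} → run E
t=29: ready={E} → run E
t=30: ready={E} → run E
t=31: (idle)
t=32: (idle)

running at tick 6 = G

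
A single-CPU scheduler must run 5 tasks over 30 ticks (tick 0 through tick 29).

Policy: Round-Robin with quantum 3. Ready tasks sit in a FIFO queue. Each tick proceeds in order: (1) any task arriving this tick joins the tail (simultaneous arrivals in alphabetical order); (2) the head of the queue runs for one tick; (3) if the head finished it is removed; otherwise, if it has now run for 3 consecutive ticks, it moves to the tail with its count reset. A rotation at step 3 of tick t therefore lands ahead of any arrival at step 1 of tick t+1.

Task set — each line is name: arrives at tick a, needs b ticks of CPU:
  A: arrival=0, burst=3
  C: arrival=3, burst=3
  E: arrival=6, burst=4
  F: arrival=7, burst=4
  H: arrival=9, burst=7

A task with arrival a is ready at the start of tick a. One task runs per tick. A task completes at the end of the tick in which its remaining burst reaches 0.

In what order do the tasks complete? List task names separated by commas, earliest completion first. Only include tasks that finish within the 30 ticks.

t=0: queue=[A] q_used=0 → run A
t=1: queue=[A] q_used=1 → run A
t=2: queue=[A] q_used=2 → run A
t=3: queue=[C] q_used=0 → run C
t=4: queue=[C] q_used=1 → run C
t=5: queue=[C] q_used=2 → run C
t=6: queue=[E] q_used=0 → run E
t=7: queue=[E,F] q_used=1 → run E
t=8: queue=[E,F] q_used=2 → run E
t=9: queue=[F,E,H] q_used=0 → run F
t=10: queue=[F,E,H] q_used=1 → run F
t=11: queue=[F,E,H] q_used=2 → run F
t=12: queue=[E,H,F] q_used=0 → run E
t=13: queue=[H,F] q_used=0 → run H
t=14: queue=[H,F] q_used=1 → run H
t=15: queue=[H,F] q_used=2 → run H
t=16: queue=[F,H] q_used=0 → run F
t=17: queue=[H] q_used=0 → run H
t=18: queue=[H] q_used=1 → run H
t=19: queue=[H] q_used=2 → run H
t=20: queue=[H] q_used=0 → run H
t=21: (idle)
t=22: (idle)
t=23: (idle)
t=24: (idle)
t=25: (idle)
t=26: (idle)
t=27: (idle)
t=28: (idle)
t=29: (idle)

completion order = A, C, E, F, H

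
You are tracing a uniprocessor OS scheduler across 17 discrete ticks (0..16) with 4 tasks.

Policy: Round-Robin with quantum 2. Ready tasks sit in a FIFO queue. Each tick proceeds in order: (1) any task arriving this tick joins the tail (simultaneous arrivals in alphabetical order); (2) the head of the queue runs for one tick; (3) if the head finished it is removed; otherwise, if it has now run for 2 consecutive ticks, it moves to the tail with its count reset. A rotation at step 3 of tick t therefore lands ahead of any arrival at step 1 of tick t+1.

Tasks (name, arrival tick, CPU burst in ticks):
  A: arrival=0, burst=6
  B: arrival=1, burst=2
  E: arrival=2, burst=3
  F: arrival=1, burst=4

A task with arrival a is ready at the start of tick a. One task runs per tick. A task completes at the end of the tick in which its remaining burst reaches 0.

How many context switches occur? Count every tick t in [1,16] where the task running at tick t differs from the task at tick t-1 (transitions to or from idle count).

context switches = 8

t=0: queue=[A] q_used=0 → run A
t=1: queue=[A,B,F] q_used=1 → run A
t=2: queue=[B,F,A,E] q_used=0 → run B
t=3: queue=[B,F,A,E] q_used=1 → run B
t=4: queue=[F,A,E] q_used=0 → run F
t=5: queue=[F,A,E] q_used=1 → run F
t=6: queue=[A,E,F] q_used=0 → run A
t=7: queue=[A,E,F] q_used=1 → run A
t=8: queue=[E,F,A] q_used=0 → run E
t=9: queue=[E,F,A] q_used=1 → run E
t=10: queue=[F,A,E] q_used=0 → run F
t=11: queue=[F,A,E] q_used=1 → run F
t=12: queue=[A,E] q_used=0 → run A
t=13: queue=[A,E] q_used=1 → run A
t=14: queue=[E] q_used=0 → run E
t=15: (idle)
t=16: (idle)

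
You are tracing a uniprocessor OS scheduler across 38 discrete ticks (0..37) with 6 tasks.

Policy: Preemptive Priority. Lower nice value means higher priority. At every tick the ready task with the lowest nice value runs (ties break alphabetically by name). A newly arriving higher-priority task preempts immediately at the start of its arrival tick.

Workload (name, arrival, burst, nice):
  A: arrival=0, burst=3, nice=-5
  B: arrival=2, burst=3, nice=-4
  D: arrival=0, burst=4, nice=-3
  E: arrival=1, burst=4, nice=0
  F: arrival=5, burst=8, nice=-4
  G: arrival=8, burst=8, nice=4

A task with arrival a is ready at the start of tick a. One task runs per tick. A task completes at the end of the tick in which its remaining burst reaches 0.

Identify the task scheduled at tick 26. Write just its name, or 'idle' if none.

running at tick 26 = G

t=0: ready={A,D} → run A
t=1: ready={A,D,E} → run A
t=2: ready={A,B,D,E} → run A
t=3: ready={B,D,E} → run B
t=4: ready={B,D,E} → run B
t=5: ready={B,D,E,F} → run B
t=6: ready={D,E,F} → run F
t=7: ready={D,E,F} → run F
t=8: ready={D,E,F,G} → run F
t=9: ready={D,E,F,G} → run F
t=10: ready={D,E,F,G} → run F
t=11: ready={D,E,F,G} → run F
t=12: ready={D,E,F,G} → run F
t=13: ready={D,E,F,G} → run F
t=14: ready={D,E,G} → run D
t=15: ready={D,E,G} → run D
t=16: ready={D,E,G} → run D
t=17: ready={D,E,G} → run D
t=18: ready={E,G} → run E
t=19: ready={E,G} → run E
t=20: ready={E,G} → run E
t=21: ready={E,G} → run E
t=22: ready={G} → run G
t=23: ready={G} → run G
t=24: ready={G} → run G
t=25: ready={G} → run G
t=26: ready={G} → run G
t=27: ready={G} → run G
t=28: ready={G} → run G
t=29: ready={G} → run G
t=30: (idle)
t=31: (idle)
t=32: (idle)
t=33: (idle)
t=34: (idle)
t=35: (idle)
t=36: (idle)
t=37: (idle)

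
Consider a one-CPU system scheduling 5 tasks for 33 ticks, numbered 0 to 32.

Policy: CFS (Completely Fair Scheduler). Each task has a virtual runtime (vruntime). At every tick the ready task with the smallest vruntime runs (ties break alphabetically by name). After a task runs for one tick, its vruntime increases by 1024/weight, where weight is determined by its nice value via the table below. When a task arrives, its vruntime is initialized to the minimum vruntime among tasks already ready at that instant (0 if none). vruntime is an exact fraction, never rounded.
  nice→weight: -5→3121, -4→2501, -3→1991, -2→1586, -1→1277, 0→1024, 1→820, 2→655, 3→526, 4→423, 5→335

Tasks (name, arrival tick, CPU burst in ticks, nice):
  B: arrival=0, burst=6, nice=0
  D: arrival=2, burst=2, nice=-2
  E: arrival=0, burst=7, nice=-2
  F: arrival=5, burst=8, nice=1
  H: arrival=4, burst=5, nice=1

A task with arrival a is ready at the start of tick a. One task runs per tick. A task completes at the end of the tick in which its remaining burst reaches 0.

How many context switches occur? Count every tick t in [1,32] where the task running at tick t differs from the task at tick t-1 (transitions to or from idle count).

t=0: vr[B=0 E=0] → run B
t=1: vr[B=1 E=0] → run E
t=2: vr[B=1 D=512/793 E=512/793] → run D
t=3: vr[B=1 D=1024/793 E=512/793] → run E
t=4: vr[B=1 D=1024/793 E=1024/793 H=1] → run B
t=5: vr[B=2 D=1024/793 E=1024/793 F=1 H=1] → run F
t=6: vr[B=2 D=1024/793 E=1024/793 F=461/205 H=1] → run H
t=7: vr[B=2 D=1024/793 E=1024/793 F=461/205 H=461/205] → run D
t=8: vr[B=2 E=1024/793 F=461/205 H=461/205] → run E
t=9: vr[B=2 E=1536/793 F=461/205 H=461/205] → run E
t=10: vr[B=2 E=2048/793 F=461/205 H=461/205] → run B
t=11: vr[B=3 E=2048/793 F=461/205 H=461/205] → run F
t=12: vr[B=3 E=2048/793 F=717/205 H=461/205] → run H
t=13: vr[B=3 E=2048/793 F=717/205 H=717/205] → run E
t=14: vr[B=3 E=2560/793 F=717/205 H=717/205] → run B
t=15: vr[B=4 E=2560/793 F=717/205 H=717/205] → run E
t=16: vr[B=4 E=3072/793 F=717/205 H=717/205] → run F
t=17: vr[B=4 E=3072/793 F=973/205 H=717/205] → run H
t=18: vr[B=4 E=3072/793 F=973/205 H=973/205] → run E
t=19: vr[B=4 F=973/205 H=973/205] → run B
t=20: vr[B=5 F=973/205 H=973/205] → run F
t=21: vr[B=5 F=1229/205 H=973/205] → run H
t=22: vr[B=5 F=1229/205 H=1229/205] → run B
t=23: vr[F=1229/205 H=1229/205] → run F
t=24: vr[F=297/41 H=1229/205] → run H
t=25: vr[F=297/41] → run F
t=26: vr[F=1741/205] → run F
t=27: vr[F=1997/205] → run F
t=28: (idle)
t=29: (idle)
t=30: (idle)
t=31: (idle)
t=32: (idle)

context switches = 25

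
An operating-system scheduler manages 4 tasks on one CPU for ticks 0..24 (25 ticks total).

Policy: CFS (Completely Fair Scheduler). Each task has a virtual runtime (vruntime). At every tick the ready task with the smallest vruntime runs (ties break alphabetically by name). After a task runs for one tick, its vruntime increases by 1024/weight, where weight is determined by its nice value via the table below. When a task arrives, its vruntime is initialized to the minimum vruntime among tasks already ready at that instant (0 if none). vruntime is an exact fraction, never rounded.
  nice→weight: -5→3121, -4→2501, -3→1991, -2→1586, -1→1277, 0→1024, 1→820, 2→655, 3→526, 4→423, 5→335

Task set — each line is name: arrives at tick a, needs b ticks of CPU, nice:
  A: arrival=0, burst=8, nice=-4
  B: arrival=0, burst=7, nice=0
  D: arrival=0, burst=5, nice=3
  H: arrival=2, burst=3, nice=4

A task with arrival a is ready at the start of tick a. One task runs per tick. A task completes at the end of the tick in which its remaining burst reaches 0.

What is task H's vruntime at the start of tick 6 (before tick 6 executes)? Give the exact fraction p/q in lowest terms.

t=0: vr[A=0 B=0 D=0] → run A
t=1: vr[A=1024/2501 B=0 D=0] → run B
t=2: vr[A=1024/2501 B=1 D=0 H=0] → run D
t=3: vr[A=1024/2501 B=1 D=512/263 H=0] → run H
t=4: vr[A=1024/2501 B=1 D=512/263 H=1024/423] → run A
t=5: vr[A=2048/2501 B=1 D=512/263 H=1024/423] → run A
t=6: vr[A=3072/2501 B=1 D=512/263 H=1024/423] → run B
t=7: vr[A=3072/2501 B=2 D=512/263 H=1024/423] → run A
t=8: vr[A=4096/2501 B=2 D=512/263 H=1024/423] → run A
t=9: vr[A=5120/2501 B=2 D=512/263 H=1024/423] → run D
t=10: vr[A=5120/2501 B=2 D=1024/263 H=1024/423] → run B
t=11: vr[A=5120/2501 B=3 D=1024/263 H=1024/423] → run A
t=12: vr[A=6144/2501 B=3 D=1024/263 H=1024/423] → run H
t=13: vr[A=6144/2501 B=3 D=1024/263 H=2048/423] → run A
t=14: vr[A=7168/2501 B=3 D=1024/263 H=2048/423] → run A
t=15: vr[B=3 D=1024/263 H=2048/423] → run B
t=16: vr[B=4 D=1024/263 H=2048/423] → run D
t=17: vr[B=4 D=1536/263 H=2048/423] → run B
t=18: vr[B=5 D=1536/263 H=2048/423] → run H
t=19: vr[B=5 D=1536/263] → run B
t=20: vr[B=6 D=1536/263] → run D
t=21: vr[B=6 D=2048/263] → run B
t=22: vr[D=2048/263] → run D
t=23: (idle)
t=24: (idle)

vruntime(H, start of tick 6) = 1024/423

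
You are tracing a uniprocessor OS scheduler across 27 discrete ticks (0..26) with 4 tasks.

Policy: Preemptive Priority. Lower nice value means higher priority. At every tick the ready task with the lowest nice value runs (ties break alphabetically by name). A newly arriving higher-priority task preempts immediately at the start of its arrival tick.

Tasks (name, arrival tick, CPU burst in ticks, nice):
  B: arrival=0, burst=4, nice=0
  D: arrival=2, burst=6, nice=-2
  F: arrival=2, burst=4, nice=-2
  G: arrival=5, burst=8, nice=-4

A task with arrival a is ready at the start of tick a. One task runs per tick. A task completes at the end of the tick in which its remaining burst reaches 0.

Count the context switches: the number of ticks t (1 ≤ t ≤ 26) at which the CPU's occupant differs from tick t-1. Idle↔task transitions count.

t=0: ready={B} → run B
t=1: ready={B} → run B
t=2: ready={B,D,F} → run D
t=3: ready={B,D,F} → run D
t=4: ready={B,D,F} → run D
t=5: ready={B,D,F,G} → run G
t=6: ready={B,D,F,G} → run G
t=7: ready={B,D,F,G} → run G
t=8: ready={B,D,F,G} → run G
t=9: ready={B,D,F,G} → run G
t=10: ready={B,D,F,G} → run G
t=11: ready={B,D,F,G} → run G
t=12: ready={B,D,F,G} → run G
t=13: ready={B,D,F} → run D
t=14: ready={B,D,F} → run D
t=15: ready={B,D,F} → run D
t=16: ready={B,F} → run F
t=17: ready={B,F} → run F
t=18: ready={B,F} → run F
t=19: ready={B,F} → run F
t=20: ready={B} → run B
t=21: ready={B} → run B
t=22: (idle)
t=23: (idle)
t=24: (idle)
t=25: (idle)
t=26: (idle)

context switches = 6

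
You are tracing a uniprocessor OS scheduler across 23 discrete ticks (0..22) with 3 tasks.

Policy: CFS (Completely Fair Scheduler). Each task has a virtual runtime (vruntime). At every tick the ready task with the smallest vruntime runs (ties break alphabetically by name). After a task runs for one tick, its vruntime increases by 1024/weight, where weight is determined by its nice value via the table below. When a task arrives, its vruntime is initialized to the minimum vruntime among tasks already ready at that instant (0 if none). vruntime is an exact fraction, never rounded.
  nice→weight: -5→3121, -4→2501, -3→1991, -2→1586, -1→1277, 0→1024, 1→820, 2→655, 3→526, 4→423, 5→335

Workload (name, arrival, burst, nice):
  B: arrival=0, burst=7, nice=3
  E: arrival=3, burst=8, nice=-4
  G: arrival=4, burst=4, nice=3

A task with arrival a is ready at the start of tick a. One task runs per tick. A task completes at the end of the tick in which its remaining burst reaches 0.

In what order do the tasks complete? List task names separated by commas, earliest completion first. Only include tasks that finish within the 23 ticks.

completion order = E, B, G

t=0: vr[B=0] → run B
t=1: vr[B=512/263] → run B
t=2: vr[B=1024/263] → run B
t=3: vr[B=1536/263 E=1536/263] → run B
t=4: vr[B=2048/263 E=1536/263 G=1536/263] → run E
t=5: vr[B=2048/263 E=4110848/657763 G=1536/263] → run G
t=6: vr[B=2048/263 E=4110848/657763 G=2048/263] → run E
t=7: vr[B=2048/263 E=4380160/657763 G=2048/263] → run E
t=8: vr[B=2048/263 E=4649472/657763 G=2048/263] → run E
t=9: vr[B=2048/263 E=4918784/657763 G=2048/263] → run E
t=10: vr[B=2048/263 E=5188096/657763 G=2048/263] → run B
t=11: vr[B=2560/263 E=5188096/657763 G=2048/263] → run G
t=12: vr[B=2560/263 E=5188096/657763 G=2560/263] → run E
t=13: vr[B=2560/263 E=5457408/657763 G=2560/263] → run E
t=14: vr[B=2560/263 E=5726720/657763 G=2560/263] → run E
t=15: vr[B=2560/263 G=2560/263] → run B
t=16: vr[B=3072/263 G=2560/263] → run G
t=17: vr[B=3072/263 G=3072/263] → run B
t=18: vr[G=3072/263] → run G
t=19: (idle)
t=20: (idle)
t=21: (idle)
t=22: (idle)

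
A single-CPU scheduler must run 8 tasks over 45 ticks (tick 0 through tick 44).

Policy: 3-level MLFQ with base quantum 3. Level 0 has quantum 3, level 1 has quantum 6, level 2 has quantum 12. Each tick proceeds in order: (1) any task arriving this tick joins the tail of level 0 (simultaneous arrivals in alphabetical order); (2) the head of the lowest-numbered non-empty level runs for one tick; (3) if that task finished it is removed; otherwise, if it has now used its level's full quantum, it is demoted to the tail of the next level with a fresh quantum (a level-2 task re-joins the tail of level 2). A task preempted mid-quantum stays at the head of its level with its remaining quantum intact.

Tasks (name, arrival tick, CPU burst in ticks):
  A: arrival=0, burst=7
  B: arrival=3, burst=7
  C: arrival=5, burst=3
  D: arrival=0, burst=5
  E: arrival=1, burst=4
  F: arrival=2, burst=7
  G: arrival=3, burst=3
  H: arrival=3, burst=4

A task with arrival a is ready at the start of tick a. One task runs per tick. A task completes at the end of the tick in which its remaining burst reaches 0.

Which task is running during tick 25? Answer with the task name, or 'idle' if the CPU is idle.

t=0: L0/L1/L2 = AD/-/- → run A
t=1: L0/L1/L2 = ADE/-/- → run A
t=2: L0/L1/L2 = ADEF/-/- → run A
t=3: L0/L1/L2 = DEFBGH/A/- → run D
t=4: L0/L1/L2 = DEFBGH/A/- → run D
t=5: L0/L1/L2 = DEFBGHC/A/- → run D
t=6: L0/L1/L2 = EFBGHC/AD/- → run E
t=7: L0/L1/L2 = EFBGHC/AD/- → run E
t=8: L0/L1/L2 = EFBGHC/AD/- → run E
t=9: L0/L1/L2 = FBGHC/ADE/- → run F
t=10: L0/L1/L2 = FBGHC/ADE/- → run F
t=11: L0/L1/L2 = FBGHC/ADE/- → run F
t=12: L0/L1/L2 = BGHC/ADEF/- → run B
t=13: L0/L1/L2 = BGHC/ADEF/- → run B
t=14: L0/L1/L2 = BGHC/ADEF/- → run B
t=15: L0/L1/L2 = GHC/ADEFB/- → run G
t=16: L0/L1/L2 = GHC/ADEFB/- → run G
t=17: L0/L1/L2 = GHC/ADEFB/- → run G
t=18: L0/L1/L2 = HC/ADEFB/- → run H
t=19: L0/L1/L2 = HC/ADEFB/- → run H
t=20: L0/L1/L2 = HC/ADEFB/- → run H
t=21: L0/L1/L2 = C/ADEFBH/- → run C
t=22: L0/L1/L2 = C/ADEFBH/- → run C
t=23: L0/L1/L2 = C/ADEFBH/- → run C
t=24: L0/L1/L2 = -/ADEFBH/- → run A
t=25: L0/L1/L2 = -/ADEFBH/- → run A
t=26: L0/L1/L2 = -/ADEFBH/- → run A
t=27: L0/L1/L2 = -/ADEFBH/- → run A
t=28: L0/L1/L2 = -/DEFBH/- → run D
t=29: L0/L1/L2 = -/DEFBH/- → run D
t=30: L0/L1/L2 = -/EFBH/- → run E
t=31: L0/L1/L2 = -/FBH/- → run F
t=32: L0/L1/L2 = -/FBH/- → run F
t=33: L0/L1/L2 = -/FBH/- → run F
t=34: L0/L1/L2 = -/FBH/- → run F
t=35: L0/L1/L2 = -/BH/- → run B
t=36: L0/L1/L2 = -/BH/- → run B
t=37: L0/L1/L2 = -/BH/- → run B
t=38: L0/L1/L2 = -/BH/- → run B
t=39: L0/L1/L2 = -/H/- → run H
t=40: (idle)
t=41: (idle)
t=42: (idle)
t=43: (idle)
t=44: (idle)

running at tick 25 = A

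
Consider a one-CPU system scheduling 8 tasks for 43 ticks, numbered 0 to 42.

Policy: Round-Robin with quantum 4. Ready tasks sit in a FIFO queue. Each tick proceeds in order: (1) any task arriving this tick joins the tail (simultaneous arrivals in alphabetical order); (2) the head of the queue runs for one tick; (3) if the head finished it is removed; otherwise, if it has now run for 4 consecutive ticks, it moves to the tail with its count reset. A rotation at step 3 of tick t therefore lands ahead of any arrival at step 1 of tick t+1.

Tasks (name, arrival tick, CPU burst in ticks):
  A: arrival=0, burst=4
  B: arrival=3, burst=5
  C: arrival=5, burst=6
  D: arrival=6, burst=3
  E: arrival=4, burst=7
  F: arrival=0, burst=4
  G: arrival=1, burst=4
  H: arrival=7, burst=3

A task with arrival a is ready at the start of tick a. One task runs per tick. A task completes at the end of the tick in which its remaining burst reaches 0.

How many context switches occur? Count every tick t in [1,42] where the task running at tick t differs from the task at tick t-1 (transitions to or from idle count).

context switches = 11

t=0: queue=[A,F] q_used=0 → run A
t=1: queue=[A,F,G] q_used=1 → run A
t=2: queue=[A,F,G] q_used=2 → run A
t=3: queue=[A,F,G,B] q_used=3 → run A
t=4: queue=[F,G,B,E] q_used=0 → run F
t=5: queue=[F,G,B,E,C] q_used=1 → run F
t=6: queue=[F,G,B,E,C,D] q_used=2 → run F
t=7: queue=[F,G,B,E,C,D,H] q_used=3 → run F
t=8: queue=[G,B,E,C,D,H] q_used=0 → run G
t=9: queue=[G,B,E,C,D,H] q_used=1 → run G
t=10: queue=[G,B,E,C,D,H] q_used=2 → run G
t=11: queue=[G,B,E,C,D,H] q_used=3 → run G
t=12: queue=[B,E,C,D,H] q_used=0 → run B
t=13: queue=[B,E,C,D,H] q_used=1 → run B
t=14: queue=[B,E,C,D,H] q_used=2 → run B
t=15: queue=[B,E,C,D,H] q_used=3 → run B
t=16: queue=[E,C,D,H,B] q_used=0 → run E
t=17: queue=[E,C,D,H,B] q_used=1 → run E
t=18: queue=[E,C,D,H,B] q_used=2 → run E
t=19: queue=[E,C,D,H,B] q_used=3 → run E
t=20: queue=[C,D,H,B,E] q_used=0 → run C
t=21: queue=[C,D,H,B,E] q_used=1 → run C
t=22: queue=[C,D,H,B,E] q_used=2 → run C
t=23: queue=[C,D,H,B,E] q_used=3 → run C
t=24: queue=[D,H,B,E,C] q_used=0 → run D
t=25: queue=[D,H,B,E,C] q_used=1 → run D
t=26: queue=[D,H,B,E,C] q_used=2 → run D
t=27: queue=[H,B,E,C] q_used=0 → run H
t=28: queue=[H,B,E,C] q_used=1 → run H
t=29: queue=[H,B,E,C] q_used=2 → run H
t=30: queue=[B,E,C] q_used=0 → run B
t=31: queue=[E,C] q_used=0 → run E
t=32: queue=[E,C] q_used=1 → run E
t=33: queue=[E,C] q_used=2 → run E
t=34: queue=[C] q_used=0 → run C
t=35: queue=[C] q_used=1 → run C
t=36: (idle)
t=37: (idle)
t=38: (idle)
t=39: (idle)
t=40: (idle)
t=41: (idle)
t=42: (idle)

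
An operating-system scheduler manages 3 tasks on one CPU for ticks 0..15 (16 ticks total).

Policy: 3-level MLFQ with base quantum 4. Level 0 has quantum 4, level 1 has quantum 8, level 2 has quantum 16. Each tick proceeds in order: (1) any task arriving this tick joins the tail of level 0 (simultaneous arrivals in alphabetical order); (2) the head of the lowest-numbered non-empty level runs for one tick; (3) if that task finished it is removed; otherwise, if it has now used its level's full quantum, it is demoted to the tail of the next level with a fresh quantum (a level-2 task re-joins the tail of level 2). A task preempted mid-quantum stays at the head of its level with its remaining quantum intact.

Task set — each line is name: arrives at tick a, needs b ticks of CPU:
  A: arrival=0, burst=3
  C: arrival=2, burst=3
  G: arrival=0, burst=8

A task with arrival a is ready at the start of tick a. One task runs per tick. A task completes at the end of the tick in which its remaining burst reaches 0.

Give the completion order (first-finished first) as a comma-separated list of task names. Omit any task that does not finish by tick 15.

t=0: L0/L1/L2 = AG/-/- → run A
t=1: L0/L1/L2 = AG/-/- → run A
t=2: L0/L1/L2 = AGC/-/- → run A
t=3: L0/L1/L2 = GC/-/- → run G
t=4: L0/L1/L2 = GC/-/- → run G
t=5: L0/L1/L2 = GC/-/- → run G
t=6: L0/L1/L2 = GC/-/- → run G
t=7: L0/L1/L2 = C/G/- → run C
t=8: L0/L1/L2 = C/G/- → run C
t=9: L0/L1/L2 = C/G/- → run C
t=10: L0/L1/L2 = -/G/- → run G
t=11: L0/L1/L2 = -/G/- → run G
t=12: L0/L1/L2 = -/G/- → run G
t=13: L0/L1/L2 = -/G/- → run G
t=14: (idle)
t=15: (idle)

completion order = A, C, G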